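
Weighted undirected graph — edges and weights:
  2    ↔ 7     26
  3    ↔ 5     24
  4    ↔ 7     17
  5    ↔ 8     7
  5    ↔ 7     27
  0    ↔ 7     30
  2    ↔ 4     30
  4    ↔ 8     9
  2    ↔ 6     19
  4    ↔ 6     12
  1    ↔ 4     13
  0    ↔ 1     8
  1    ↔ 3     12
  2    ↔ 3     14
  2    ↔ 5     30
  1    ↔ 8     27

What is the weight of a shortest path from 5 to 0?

37

Some routes from 5 to 0:
5→7→0: 27 + 30 = 57
5→8→4→1→0: 7 + 9 + 13 + 8 = 37
5→3→1→0: 24 + 12 + 8 = 44
5→8→1→0: 7 + 27 + 8 = 42
5→8→4→7→0: 7 + 9 + 17 + 30 = 63
Shortest: 37.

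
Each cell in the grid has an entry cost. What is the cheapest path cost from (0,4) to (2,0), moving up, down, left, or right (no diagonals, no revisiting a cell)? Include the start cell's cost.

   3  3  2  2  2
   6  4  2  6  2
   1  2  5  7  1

15

Cheapest: r0c4 → r0c3 → r0c2 → r1c2 → r1c1 → r2c1 → r2c0
  2 + 2 + 2 + 2 + 4 + 2 + 1 = 15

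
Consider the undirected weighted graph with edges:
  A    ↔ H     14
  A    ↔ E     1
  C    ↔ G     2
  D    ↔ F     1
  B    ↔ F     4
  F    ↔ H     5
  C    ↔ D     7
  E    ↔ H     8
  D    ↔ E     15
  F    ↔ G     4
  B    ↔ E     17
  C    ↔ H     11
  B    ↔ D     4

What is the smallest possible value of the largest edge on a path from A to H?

8

Checking several routes:
A → E → D → F → G → C → H: max(1, 15, 1, 4, 2, 11) = 15
A → E → H: max(1, 8) = 8
A → E → D → C → G → F → H: max(1, 15, 7, 2, 4, 5) = 15
A → E → D → C → H: max(1, 15, 7, 11) = 15
A → H: max(14) = 14
The minimum achievable maximum is 8.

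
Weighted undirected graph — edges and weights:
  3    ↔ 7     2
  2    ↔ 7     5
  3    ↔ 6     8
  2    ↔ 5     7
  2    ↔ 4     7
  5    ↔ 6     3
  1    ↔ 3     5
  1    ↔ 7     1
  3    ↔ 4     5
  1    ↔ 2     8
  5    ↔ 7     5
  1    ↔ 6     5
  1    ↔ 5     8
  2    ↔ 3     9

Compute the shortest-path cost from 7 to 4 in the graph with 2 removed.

Some routes from 7 to 4 avoiding 2:
7→5→6→3→4: 5 + 3 + 8 + 5 = 21
7→3→4: 2 + 5 = 7
7→5→6→1→3→4: 5 + 3 + 5 + 5 + 5 = 23
7→1→6→3→4: 1 + 5 + 8 + 5 = 19
7→1→3→4: 1 + 5 + 5 = 11
Shortest: 7.

7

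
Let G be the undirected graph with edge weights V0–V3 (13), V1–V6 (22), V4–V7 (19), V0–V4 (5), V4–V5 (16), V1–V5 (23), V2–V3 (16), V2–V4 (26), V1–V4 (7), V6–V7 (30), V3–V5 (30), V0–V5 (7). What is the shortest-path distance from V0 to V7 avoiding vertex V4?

Candidate routes:
V0 -> V5 -> V1 -> V6 -> V7: 7 + 23 + 22 + 30 = 82
V0 -> V3 -> V5 -> V1 -> V6 -> V7: 13 + 30 + 23 + 22 + 30 = 118
Best route has total 82.

82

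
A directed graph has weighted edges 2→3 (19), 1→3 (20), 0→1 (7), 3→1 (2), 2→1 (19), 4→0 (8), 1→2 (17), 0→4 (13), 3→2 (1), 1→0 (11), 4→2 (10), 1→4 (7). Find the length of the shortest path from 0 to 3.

27

Candidate routes:
0 → 1 → 2 → 3: 7 + 17 + 19 = 43
0 → 1 → 4 → 2 → 3: 7 + 7 + 10 + 19 = 43
0 → 4 → 2 → 1 → 3: 13 + 10 + 19 + 20 = 62
0 → 4 → 2 → 3: 13 + 10 + 19 = 42
0 → 1 → 3: 7 + 20 = 27
Shortest: 27.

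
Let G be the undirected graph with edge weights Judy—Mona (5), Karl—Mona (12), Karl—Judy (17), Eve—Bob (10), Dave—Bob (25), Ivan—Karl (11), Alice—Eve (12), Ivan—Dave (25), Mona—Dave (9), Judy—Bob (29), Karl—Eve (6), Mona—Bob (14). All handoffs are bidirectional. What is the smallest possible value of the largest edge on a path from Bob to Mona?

Comparing a few candidate routes:
Bob→Eve→Karl→Mona: max(10, 6, 12) = 12
Bob→Dave→Mona: max(25, 9) = 25
Bob→Mona: max(14) = 14
Bob→Eve→Karl→Judy→Mona: max(10, 6, 17, 5) = 17
Smallest bottleneck: 12.

12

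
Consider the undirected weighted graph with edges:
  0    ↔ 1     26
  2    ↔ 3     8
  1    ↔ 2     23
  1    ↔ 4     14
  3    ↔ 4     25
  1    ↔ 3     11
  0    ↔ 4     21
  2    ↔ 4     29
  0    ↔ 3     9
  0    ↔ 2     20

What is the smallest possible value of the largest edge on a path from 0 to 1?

Checking several routes:
0→3→2→1: max(9, 8, 23) = 23
0→3→1: max(9, 11) = 11
0→2→3→1: max(20, 8, 11) = 20
0→4→1: max(21, 14) = 21
The minimum achievable maximum is 11.

11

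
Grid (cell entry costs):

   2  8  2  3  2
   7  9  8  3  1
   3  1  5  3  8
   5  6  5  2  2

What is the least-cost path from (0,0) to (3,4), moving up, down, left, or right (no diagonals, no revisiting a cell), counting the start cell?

Cheapest: (0,0) -> (0,1) -> (0,2) -> (0,3) -> (1,3) -> (2,3) -> (3,3) -> (3,4)
  2 + 8 + 2 + 3 + 3 + 3 + 2 + 2 = 25

25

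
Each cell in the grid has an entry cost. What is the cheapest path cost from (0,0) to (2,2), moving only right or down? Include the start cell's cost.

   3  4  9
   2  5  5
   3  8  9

Take (0,0) -> (1,0) -> (1,1) -> (1,2) -> (2,2) for a total of 3 + 2 + 5 + 5 + 9 = 24.
For comparison, the top-then-right route costs 30.

24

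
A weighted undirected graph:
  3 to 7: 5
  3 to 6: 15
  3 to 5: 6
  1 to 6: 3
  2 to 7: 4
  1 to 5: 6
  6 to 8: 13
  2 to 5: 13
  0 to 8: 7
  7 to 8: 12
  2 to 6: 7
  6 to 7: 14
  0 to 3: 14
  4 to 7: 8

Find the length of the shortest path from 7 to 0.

19

A few of the 7→0 routes:
7→3→0: 5 + 14 = 19
7→6→8→0: 14 + 13 + 7 = 34
7→8→0: 12 + 7 = 19
7→2→6→8→0: 4 + 7 + 13 + 7 = 31
Shortest: 19.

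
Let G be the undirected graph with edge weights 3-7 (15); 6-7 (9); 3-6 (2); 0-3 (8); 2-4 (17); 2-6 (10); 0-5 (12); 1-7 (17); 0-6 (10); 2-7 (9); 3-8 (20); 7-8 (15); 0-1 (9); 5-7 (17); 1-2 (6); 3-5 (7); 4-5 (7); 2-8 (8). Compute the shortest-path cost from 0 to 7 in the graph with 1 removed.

19

A few of the 0→7 routes:
0 -> 3 -> 6 -> 7: 8 + 2 + 9 = 19
0 -> 6 -> 7: 10 + 9 = 19
0 -> 6 -> 3 -> 7: 10 + 2 + 15 = 27
0 -> 3 -> 7: 8 + 15 = 23
The minimum is 19.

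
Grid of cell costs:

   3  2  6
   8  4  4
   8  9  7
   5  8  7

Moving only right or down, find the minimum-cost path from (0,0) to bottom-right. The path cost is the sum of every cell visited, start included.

27

Take [0,0] [0,1] [1,1] [1,2] [2,2] [3,2] for a total of 3 + 2 + 4 + 4 + 7 + 7 = 27.
(Top row then right column would cost 29.)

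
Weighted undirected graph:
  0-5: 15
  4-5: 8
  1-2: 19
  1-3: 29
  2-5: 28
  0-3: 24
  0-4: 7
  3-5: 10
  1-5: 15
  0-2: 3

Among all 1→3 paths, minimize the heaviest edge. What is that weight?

A few of the 1→3 routes:
1 - 2 - 0 - 4 - 5 - 3: max(19, 3, 7, 8, 10) = 19
1 - 2 - 0 - 5 - 3: max(19, 3, 15, 10) = 19
1 - 5 - 3: max(15, 10) = 15
Smallest bottleneck: 15.

15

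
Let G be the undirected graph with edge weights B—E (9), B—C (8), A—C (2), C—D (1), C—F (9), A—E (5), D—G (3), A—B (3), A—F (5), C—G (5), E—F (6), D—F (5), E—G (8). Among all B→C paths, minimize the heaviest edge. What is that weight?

Checking several routes:
B-A-F-D-C: max(3, 5, 5, 1) = 5
B-A-E-F-D-C: max(3, 5, 6, 5, 1) = 6
B-A-E-F-D-G-C: max(3, 5, 6, 5, 3, 5) = 6
B-A-F-D-G-C: max(3, 5, 5, 3, 5) = 5
B-A-C: max(3, 2) = 3
The minimum achievable maximum is 3.

3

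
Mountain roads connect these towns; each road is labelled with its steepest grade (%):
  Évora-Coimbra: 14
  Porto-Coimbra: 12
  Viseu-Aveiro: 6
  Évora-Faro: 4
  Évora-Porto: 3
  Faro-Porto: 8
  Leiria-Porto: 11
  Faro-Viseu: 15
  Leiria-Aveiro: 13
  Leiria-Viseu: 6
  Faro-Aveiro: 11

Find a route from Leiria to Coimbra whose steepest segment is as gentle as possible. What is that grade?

Checking several routes:
Leiria -> Aveiro -> Faro -> Évora -> Porto -> Coimbra: max(13, 11, 4, 3, 12) = 13
Leiria -> Viseu -> Aveiro -> Faro -> Évora -> Porto -> Coimbra: max(6, 6, 11, 4, 3, 12) = 12
Leiria -> Aveiro -> Faro -> Porto -> Coimbra: max(13, 11, 8, 12) = 13
Leiria -> Viseu -> Aveiro -> Faro -> Porto -> Coimbra: max(6, 6, 11, 8, 12) = 12
Leiria -> Porto -> Coimbra: max(11, 12) = 12
Leiria -> Porto -> Évora -> Coimbra: max(11, 3, 14) = 14
Smallest bottleneck: 12%.

12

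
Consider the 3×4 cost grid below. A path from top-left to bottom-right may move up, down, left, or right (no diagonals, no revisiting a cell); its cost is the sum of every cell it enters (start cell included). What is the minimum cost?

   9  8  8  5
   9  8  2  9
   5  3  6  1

33

One optimal route is (0,0) -> (1,0) -> (2,0) -> (2,1) -> (2,2) -> (2,3).
Its cost is 9 + 9 + 5 + 3 + 6 + 1 = 33.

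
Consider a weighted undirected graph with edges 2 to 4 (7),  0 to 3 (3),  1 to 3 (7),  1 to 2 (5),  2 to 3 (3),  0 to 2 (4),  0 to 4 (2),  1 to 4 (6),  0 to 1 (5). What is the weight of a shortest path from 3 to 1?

Some routes from 3 to 1:
3→0→4→1: 3 + 2 + 6 = 11
3→1: 7
3→0→2→1: 3 + 4 + 5 = 12
3→0→1: 3 + 5 = 8
3→2→1: 3 + 5 = 8
3→2→0→1: 3 + 4 + 5 = 12
Best route has total 7.

7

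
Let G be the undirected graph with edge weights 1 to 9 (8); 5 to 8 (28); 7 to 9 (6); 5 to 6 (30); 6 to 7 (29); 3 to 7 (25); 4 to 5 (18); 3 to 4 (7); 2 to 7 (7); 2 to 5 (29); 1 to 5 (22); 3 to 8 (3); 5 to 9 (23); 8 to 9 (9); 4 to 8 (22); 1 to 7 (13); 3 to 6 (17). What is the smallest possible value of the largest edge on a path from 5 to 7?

18

A few of the 5→7 routes:
5 - 1 - 9 - 7: max(22, 8, 6) = 22
5 - 4 - 3 - 8 - 9 - 1 - 7: max(18, 7, 3, 9, 8, 13) = 18
5 - 4 - 3 - 8 - 9 - 7: max(18, 7, 3, 9, 6) = 18
5 - 4 - 8 - 9 - 7: max(18, 22, 9, 6) = 22
5 - 4 - 8 - 9 - 1 - 7: max(18, 22, 9, 8, 13) = 22
Best route has worst link 18.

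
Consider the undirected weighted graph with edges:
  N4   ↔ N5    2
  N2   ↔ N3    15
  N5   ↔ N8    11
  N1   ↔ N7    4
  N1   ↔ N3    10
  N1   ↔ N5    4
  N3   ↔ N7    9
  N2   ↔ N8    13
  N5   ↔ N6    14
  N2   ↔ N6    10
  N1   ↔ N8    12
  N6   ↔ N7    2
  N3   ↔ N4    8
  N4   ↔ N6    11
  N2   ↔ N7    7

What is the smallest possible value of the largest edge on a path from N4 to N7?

4

Checking several routes:
N4 → N5 → N1 → N7: max(2, 4, 4) = 4
N4 → N6 → N7: max(11, 2) = 11
N4 → N3 → N7: max(8, 9) = 9
N4 → N5 → N1 → N3 → N7: max(2, 4, 10, 9) = 10
N4 → N3 → N1 → N7: max(8, 10, 4) = 10
N4 → N6 → N2 → N7: max(11, 10, 7) = 11
The minimum achievable maximum is 4.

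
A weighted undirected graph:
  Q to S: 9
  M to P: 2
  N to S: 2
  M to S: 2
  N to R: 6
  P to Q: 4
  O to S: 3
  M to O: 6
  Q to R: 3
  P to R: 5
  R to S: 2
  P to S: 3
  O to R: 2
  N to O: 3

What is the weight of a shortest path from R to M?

Checking several routes:
R→S→P→M: 2 + 3 + 2 = 7
R→S→M: 2 + 2 = 4
R→P→M: 5 + 2 = 7
The minimum is 4.

4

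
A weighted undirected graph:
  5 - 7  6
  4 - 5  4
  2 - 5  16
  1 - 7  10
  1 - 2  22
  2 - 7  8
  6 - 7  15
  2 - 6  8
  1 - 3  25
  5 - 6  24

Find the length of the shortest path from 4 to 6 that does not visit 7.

28

Routes from 4 to 6 avoiding 7:
4 -> 5 -> 2 -> 6: 4 + 16 + 8 = 28
4 -> 5 -> 6: 4 + 24 = 28
The minimum is 28.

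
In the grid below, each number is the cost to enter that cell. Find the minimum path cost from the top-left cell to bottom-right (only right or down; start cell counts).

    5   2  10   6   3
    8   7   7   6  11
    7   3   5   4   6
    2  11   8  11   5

37

One optimal route is r0c0 → r0c1 → r1c1 → r2c1 → r2c2 → r2c3 → r2c4 → r3c4.
Its cost is 5 + 2 + 7 + 3 + 5 + 4 + 6 + 5 = 37.
For comparison, the top-then-right route costs 48.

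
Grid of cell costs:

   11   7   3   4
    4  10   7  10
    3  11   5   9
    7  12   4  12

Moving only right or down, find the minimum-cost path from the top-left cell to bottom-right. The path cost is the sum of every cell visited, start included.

49

Cheapest: [0,0]→[0,1]→[0,2]→[1,2]→[2,2]→[3,2]→[3,3]
  11 + 7 + 3 + 7 + 5 + 4 + 12 = 49
(Top row then right column would cost 56.)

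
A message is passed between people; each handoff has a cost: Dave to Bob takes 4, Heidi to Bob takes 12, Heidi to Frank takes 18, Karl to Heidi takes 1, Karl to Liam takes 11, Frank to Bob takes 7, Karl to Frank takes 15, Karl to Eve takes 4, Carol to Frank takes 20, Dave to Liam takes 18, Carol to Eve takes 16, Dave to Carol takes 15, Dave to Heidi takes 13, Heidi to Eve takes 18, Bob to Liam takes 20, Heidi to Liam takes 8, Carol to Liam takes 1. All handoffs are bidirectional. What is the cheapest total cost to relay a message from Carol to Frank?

Checking several routes:
Carol→Dave→Bob→Frank: 15 + 4 + 7 = 26
Carol→Liam→Heidi→Karl→Frank: 1 + 8 + 1 + 15 = 25
Carol→Liam→Karl→Frank: 1 + 11 + 15 = 27
Carol→Frank: 20
Carol→Liam→Heidi→Frank: 1 + 8 + 18 = 27
Shortest: 20.

20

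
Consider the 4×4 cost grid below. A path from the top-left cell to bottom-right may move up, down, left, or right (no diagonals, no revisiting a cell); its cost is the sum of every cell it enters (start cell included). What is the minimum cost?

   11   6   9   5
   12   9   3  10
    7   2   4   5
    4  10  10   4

41

Take r0c0 r0c1 r1c1 r2c1 r2c2 r2c3 r3c3 for a total of 11 + 6 + 9 + 2 + 4 + 5 + 4 = 41.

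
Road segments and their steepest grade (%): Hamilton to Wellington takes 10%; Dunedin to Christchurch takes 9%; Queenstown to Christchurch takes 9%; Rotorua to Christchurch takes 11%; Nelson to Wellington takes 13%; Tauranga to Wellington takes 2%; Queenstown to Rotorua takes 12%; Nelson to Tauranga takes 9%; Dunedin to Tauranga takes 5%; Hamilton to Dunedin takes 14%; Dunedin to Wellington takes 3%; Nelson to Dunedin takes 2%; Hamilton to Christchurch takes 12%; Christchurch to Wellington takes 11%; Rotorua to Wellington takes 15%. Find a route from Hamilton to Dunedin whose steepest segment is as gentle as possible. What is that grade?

A few of the Hamilton→Dunedin routes:
Hamilton -> Wellington -> Christchurch -> Dunedin: max(10, 11, 9) = 11
Hamilton -> Wellington -> Tauranga -> Nelson -> Dunedin: max(10, 2, 9, 2) = 10
Hamilton -> Christchurch -> Dunedin: max(12, 9) = 12
Hamilton -> Wellington -> Tauranga -> Dunedin: max(10, 2, 5) = 10
Hamilton -> Wellington -> Dunedin: max(10, 3) = 10
Hamilton -> Christchurch -> Wellington -> Tauranga -> Dunedin: max(12, 11, 2, 5) = 12
Best route has worst link 10%.

10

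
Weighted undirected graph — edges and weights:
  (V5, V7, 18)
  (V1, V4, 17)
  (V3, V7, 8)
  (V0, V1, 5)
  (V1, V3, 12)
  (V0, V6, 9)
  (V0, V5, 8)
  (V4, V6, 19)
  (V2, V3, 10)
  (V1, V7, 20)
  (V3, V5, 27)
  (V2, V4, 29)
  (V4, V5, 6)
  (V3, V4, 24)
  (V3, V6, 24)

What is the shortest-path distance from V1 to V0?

Comparing a few candidate routes:
V1→V0: 5
V1→V4→V5→V0: 17 + 6 + 8 = 31
V1→V3→V6→V0: 12 + 24 + 9 = 45
V1→V4→V6→V0: 17 + 19 + 9 = 45
Shortest: 5.

5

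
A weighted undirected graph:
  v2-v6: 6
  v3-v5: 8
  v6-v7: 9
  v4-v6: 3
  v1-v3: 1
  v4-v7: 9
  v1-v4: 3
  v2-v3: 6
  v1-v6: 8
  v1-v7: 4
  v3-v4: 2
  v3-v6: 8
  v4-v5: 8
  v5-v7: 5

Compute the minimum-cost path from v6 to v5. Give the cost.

Some routes from v6 to v5:
v6→v4→v1→v7→v5: 3 + 3 + 4 + 5 = 15
v6→v4→v3→v5: 3 + 2 + 8 = 13
v6→v4→v5: 3 + 8 = 11
v6→v4→v3→v1→v7→v5: 3 + 2 + 1 + 4 + 5 = 15
v6→v7→v5: 9 + 5 = 14
The minimum is 11.

11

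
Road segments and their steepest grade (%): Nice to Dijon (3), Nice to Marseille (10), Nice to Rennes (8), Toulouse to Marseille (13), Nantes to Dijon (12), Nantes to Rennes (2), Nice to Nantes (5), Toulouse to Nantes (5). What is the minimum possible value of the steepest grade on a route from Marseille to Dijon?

Checking several routes:
Marseille - Toulouse - Nantes - Rennes - Nice - Dijon: max(13, 5, 2, 8, 3) = 13
Marseille - Toulouse - Nantes - Nice - Dijon: max(13, 5, 5, 3) = 13
Marseille - Nice - Nantes - Dijon: max(10, 5, 12) = 12
Marseille - Nice - Dijon: max(10, 3) = 10
Marseille - Nice - Rennes - Nantes - Dijon: max(10, 8, 2, 12) = 12
The minimum achievable maximum is 10%.

10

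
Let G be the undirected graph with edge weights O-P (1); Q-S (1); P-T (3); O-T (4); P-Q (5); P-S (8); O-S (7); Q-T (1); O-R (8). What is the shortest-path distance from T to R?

Checking several routes:
T → P → O → R: 3 + 1 + 8 = 12
T → O → R: 4 + 8 = 12
T → Q → P → O → R: 1 + 5 + 1 + 8 = 15
Shortest: 12.

12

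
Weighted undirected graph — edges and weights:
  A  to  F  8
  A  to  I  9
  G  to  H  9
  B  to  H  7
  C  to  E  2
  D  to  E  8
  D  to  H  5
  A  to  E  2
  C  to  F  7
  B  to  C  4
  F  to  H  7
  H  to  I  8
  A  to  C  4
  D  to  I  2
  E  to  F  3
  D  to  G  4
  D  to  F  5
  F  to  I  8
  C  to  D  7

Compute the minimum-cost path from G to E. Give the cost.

Some routes from G to E:
G → D → C → E: 4 + 7 + 2 = 13
G → D → C → A → E: 4 + 7 + 4 + 2 = 17
G → D → F → E: 4 + 5 + 3 = 12
G → D → I → A → E: 4 + 2 + 9 + 2 = 17
G → D → E: 4 + 8 = 12
Best route has total 12.

12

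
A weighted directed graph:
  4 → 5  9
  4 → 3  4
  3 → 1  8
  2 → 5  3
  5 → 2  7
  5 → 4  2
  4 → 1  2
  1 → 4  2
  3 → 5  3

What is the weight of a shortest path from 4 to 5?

Paths from 4 to 5:
4-5: 9
4-3-5: 4 + 3 = 7
Shortest: 7.

7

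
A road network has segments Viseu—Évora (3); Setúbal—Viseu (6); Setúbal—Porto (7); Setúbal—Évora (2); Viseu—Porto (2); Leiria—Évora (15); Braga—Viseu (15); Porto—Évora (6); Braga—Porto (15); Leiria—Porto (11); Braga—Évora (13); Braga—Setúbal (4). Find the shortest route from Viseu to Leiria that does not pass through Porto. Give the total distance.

Checking several routes:
Viseu → Setúbal → Évora → Leiria: 6 + 2 + 15 = 23
Viseu → Braga → Setúbal → Évora → Leiria: 15 + 4 + 2 + 15 = 36
Viseu → Évora → Leiria: 3 + 15 = 18
Viseu → Setúbal → Braga → Évora → Leiria: 6 + 4 + 13 + 15 = 38
Best route has total 18 km.

18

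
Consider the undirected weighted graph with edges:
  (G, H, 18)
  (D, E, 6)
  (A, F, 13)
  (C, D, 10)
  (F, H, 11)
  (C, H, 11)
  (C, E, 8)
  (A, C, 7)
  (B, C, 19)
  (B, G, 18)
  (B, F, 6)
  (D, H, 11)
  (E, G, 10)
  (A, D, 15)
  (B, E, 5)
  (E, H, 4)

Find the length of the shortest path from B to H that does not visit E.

Checking several routes:
B - C - H: 19 + 11 = 30
B - F - H: 6 + 11 = 17
B - C - D - H: 19 + 10 + 11 = 40
B - F - A - C - H: 6 + 13 + 7 + 11 = 37
B - F - A - D - H: 6 + 13 + 15 + 11 = 45
B - G - H: 18 + 18 = 36
Best route has total 17.

17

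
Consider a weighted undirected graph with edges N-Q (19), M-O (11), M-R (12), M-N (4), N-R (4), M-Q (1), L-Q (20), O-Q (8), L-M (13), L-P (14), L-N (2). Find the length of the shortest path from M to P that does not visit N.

27

Routes from M to P avoiding N:
M→Q→L→P: 1 + 20 + 14 = 35
M→O→Q→L→P: 11 + 8 + 20 + 14 = 53
M→L→P: 13 + 14 = 27
Best route has total 27.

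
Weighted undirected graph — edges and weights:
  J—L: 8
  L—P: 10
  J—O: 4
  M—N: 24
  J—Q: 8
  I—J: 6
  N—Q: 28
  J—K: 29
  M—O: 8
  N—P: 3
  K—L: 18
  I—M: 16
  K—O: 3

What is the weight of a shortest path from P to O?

Comparing a few candidate routes:
P → L → J → K → O: 10 + 8 + 29 + 3 = 50
P → L → J → I → M → O: 10 + 8 + 6 + 16 + 8 = 48
P → L → J → O: 10 + 8 + 4 = 22
P → L → K → O: 10 + 18 + 3 = 31
P → N → Q → J → O: 3 + 28 + 8 + 4 = 43
P → N → M → O: 3 + 24 + 8 = 35
Shortest: 22.

22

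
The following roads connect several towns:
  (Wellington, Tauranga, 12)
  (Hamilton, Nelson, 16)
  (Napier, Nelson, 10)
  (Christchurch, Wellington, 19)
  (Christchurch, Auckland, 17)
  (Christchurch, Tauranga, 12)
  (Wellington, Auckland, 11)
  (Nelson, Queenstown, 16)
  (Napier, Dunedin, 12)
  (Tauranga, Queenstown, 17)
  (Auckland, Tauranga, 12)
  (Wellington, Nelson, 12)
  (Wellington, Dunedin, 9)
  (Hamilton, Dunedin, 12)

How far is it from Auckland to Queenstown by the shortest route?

29

A few of the Auckland→Queenstown routes:
Auckland - Christchurch - Tauranga - Queenstown: 17 + 12 + 17 = 46
Auckland - Wellington - Tauranga - Queenstown: 11 + 12 + 17 = 40
Auckland - Tauranga - Queenstown: 12 + 17 = 29
Auckland - Wellington - Nelson - Queenstown: 11 + 12 + 16 = 39
The minimum is 29.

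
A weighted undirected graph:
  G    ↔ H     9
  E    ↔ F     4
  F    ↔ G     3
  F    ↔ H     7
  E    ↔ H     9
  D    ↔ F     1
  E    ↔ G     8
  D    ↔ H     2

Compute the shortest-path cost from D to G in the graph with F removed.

Candidate routes:
D - H - E - G: 2 + 9 + 8 = 19
D - H - G: 2 + 9 = 11
Shortest: 11.

11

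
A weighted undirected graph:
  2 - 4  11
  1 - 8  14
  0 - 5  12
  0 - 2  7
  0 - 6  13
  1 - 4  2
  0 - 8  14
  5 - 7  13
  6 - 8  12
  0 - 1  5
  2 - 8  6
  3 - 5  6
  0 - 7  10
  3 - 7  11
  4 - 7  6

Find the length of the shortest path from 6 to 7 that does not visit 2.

Some routes from 6 to 7 avoiding 2:
6 → 8 → 0 → 7: 12 + 14 + 10 = 36
6 → 8 → 1 → 4 → 7: 12 + 14 + 2 + 6 = 34
6 → 0 → 7: 13 + 10 = 23
6 → 0 → 5 → 7: 13 + 12 + 13 = 38
6 → 0 → 1 → 4 → 7: 13 + 5 + 2 + 6 = 26
Best route has total 23.

23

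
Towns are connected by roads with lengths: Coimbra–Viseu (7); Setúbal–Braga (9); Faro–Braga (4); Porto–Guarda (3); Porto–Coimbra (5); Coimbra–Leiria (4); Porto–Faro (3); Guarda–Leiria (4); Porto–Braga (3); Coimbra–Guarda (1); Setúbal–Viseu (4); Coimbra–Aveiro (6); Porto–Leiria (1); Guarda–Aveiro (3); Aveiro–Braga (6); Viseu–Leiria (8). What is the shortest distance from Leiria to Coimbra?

A few of the Leiria→Coimbra routes:
Leiria -> Coimbra: 4
Leiria -> Porto -> Guarda -> Coimbra: 1 + 3 + 1 = 5
Leiria -> Guarda -> Porto -> Coimbra: 4 + 3 + 5 = 12
Leiria -> Porto -> Coimbra: 1 + 5 = 6
Leiria -> Guarda -> Coimbra: 4 + 1 = 5
Best route has total 4.

4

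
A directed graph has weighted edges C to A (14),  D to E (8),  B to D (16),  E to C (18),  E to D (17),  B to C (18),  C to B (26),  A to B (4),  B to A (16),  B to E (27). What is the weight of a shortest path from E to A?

32

Routes from E to A:
E → C → A: 18 + 14 = 32
E → C → B → A: 18 + 26 + 16 = 60
Best route has total 32.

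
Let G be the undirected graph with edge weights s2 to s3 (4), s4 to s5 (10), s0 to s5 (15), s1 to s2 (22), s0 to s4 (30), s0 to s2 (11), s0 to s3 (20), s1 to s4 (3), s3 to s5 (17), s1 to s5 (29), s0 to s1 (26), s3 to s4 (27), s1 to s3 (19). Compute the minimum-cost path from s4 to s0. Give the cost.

25

A few of the s4→s0 routes:
s4-s5-s0: 10 + 15 = 25
s4-s1-s0: 3 + 26 = 29
s4-s0: 30
Best route has total 25.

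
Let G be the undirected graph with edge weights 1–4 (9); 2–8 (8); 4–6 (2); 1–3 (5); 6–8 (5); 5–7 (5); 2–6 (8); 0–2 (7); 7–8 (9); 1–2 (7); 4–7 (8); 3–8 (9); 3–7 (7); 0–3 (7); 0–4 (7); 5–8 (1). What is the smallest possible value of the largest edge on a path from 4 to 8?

5

Comparing a few candidate routes:
4→0→2→1→3→7→5→8: max(7, 7, 7, 5, 7, 5, 1) = 7
4→6→8: max(2, 5) = 5
4→0→3→7→5→8: max(7, 7, 7, 5, 1) = 7
Smallest bottleneck: 5.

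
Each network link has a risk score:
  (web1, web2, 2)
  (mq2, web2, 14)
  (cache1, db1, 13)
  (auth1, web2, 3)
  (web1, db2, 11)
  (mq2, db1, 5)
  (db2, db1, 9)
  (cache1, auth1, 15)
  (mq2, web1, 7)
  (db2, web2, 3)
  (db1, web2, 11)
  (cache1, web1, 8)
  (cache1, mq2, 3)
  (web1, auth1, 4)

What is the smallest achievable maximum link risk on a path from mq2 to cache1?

Comparing a few candidate routes:
mq2→cache1: max(3) = 3
mq2→db1→db2→web2→auth1→web1→cache1: max(5, 9, 3, 3, 4, 8) = 9
mq2→web1→cache1: max(7, 8) = 8
mq2→db1→web2→auth1→web1→cache1: max(5, 11, 3, 4, 8) = 11
mq2→db1→db2→web2→web1→cache1: max(5, 9, 3, 2, 8) = 9
Best route has worst link 3.

3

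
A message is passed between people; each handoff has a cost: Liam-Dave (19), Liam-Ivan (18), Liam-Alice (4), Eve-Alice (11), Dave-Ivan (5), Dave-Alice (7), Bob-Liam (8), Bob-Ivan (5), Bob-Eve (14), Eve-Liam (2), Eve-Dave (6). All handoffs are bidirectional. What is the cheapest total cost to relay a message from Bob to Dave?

Comparing a few candidate routes:
Bob → Liam → Alice → Dave: 8 + 4 + 7 = 19
Bob → Ivan → Dave: 5 + 5 = 10
Bob → Liam → Eve → Dave: 8 + 2 + 6 = 16
The minimum is 10.

10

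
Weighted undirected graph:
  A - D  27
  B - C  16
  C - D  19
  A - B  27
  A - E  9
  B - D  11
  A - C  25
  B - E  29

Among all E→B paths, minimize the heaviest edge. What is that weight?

25

Checking several routes:
E-A-C-D-B: max(9, 25, 19, 11) = 25
E-A-D-B: max(9, 27, 11) = 27
E-A-C-B: max(9, 25, 16) = 25
E-A-B: max(9, 27) = 27
E-A-D-C-B: max(9, 27, 19, 16) = 27
The minimum achievable maximum is 25.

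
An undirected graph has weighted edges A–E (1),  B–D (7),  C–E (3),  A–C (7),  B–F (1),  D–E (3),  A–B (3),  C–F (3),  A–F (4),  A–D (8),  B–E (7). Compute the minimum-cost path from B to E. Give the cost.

Some routes from B to E:
B-D-E: 7 + 3 = 10
B-E: 7
B-F-C-A-E: 1 + 3 + 7 + 1 = 12
B-F-C-E: 1 + 3 + 3 = 7
B-A-E: 3 + 1 = 4
B-F-A-E: 1 + 4 + 1 = 6
Best route has total 4.

4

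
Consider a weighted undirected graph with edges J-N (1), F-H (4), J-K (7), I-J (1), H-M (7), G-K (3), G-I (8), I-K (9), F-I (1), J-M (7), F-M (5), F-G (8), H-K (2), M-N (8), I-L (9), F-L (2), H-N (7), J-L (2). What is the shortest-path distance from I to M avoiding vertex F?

Checking several routes:
I - J - K - H - M: 1 + 7 + 2 + 7 = 17
I - J - N - M: 1 + 1 + 8 = 10
I - J - N - H - M: 1 + 1 + 7 + 7 = 16
I - J - M: 1 + 7 = 8
Shortest: 8.

8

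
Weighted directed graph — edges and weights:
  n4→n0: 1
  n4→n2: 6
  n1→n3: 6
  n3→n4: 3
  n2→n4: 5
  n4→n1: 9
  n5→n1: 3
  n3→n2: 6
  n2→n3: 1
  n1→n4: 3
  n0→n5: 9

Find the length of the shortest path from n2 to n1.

13

Candidate routes:
n2-n3-n4-n1: 1 + 3 + 9 = 13
n2-n4-n1: 5 + 9 = 14
n2-n3-n4-n0-n5-n1: 1 + 3 + 1 + 9 + 3 = 17
n2-n4-n0-n5-n1: 5 + 1 + 9 + 3 = 18
Best route has total 13.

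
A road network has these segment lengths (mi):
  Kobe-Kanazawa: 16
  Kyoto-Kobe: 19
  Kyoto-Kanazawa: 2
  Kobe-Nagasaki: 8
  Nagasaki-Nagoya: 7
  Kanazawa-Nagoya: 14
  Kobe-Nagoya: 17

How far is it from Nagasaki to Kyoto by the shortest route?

23

Comparing a few candidate routes:
Nagasaki→Kobe→Kanazawa→Kyoto: 8 + 16 + 2 = 26
Nagasaki→Kobe→Nagoya→Kanazawa→Kyoto: 8 + 17 + 14 + 2 = 41
Nagasaki→Nagoya→Kanazawa→Kyoto: 7 + 14 + 2 = 23
Nagasaki→Kobe→Kyoto: 8 + 19 = 27
The minimum is 23 mi.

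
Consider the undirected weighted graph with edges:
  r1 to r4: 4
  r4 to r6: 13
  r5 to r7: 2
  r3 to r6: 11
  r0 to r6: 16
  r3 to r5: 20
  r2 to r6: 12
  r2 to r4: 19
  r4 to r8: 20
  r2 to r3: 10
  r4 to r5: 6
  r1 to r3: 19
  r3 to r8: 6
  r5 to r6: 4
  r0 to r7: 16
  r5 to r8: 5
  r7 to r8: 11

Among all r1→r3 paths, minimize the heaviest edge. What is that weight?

6

Checking several routes:
r1-r4-r5-r7-r8-r3: max(4, 6, 2, 11, 6) = 11
r1-r4-r5-r8-r3: max(4, 6, 5, 6) = 6
r1-r4-r5-r6-r3: max(4, 6, 4, 11) = 11
r1-r4-r6-r5-r7-r8-r3: max(4, 13, 4, 2, 11, 6) = 13
r1-r4-r5-r6-r2-r3: max(4, 6, 4, 12, 10) = 12
Smallest bottleneck: 6.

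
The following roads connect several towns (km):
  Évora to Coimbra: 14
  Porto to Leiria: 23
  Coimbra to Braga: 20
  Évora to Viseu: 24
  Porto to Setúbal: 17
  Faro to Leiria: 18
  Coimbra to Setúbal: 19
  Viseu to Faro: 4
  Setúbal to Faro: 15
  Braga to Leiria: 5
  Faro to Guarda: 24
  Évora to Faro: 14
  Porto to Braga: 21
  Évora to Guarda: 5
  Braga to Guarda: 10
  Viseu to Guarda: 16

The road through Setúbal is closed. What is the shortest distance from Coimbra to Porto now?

Checking several routes:
Coimbra → Évora → Guarda → Braga → Porto: 14 + 5 + 10 + 21 = 50
Coimbra → Braga → Porto: 20 + 21 = 41
Coimbra → Braga → Leiria → Porto: 20 + 5 + 23 = 48
The minimum is 41 km.

41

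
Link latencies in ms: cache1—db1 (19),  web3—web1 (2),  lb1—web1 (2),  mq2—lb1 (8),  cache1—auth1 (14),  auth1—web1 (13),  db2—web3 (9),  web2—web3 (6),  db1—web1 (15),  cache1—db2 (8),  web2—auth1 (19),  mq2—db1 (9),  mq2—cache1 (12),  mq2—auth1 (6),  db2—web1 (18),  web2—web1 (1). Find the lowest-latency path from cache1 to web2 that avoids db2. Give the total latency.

Some routes from cache1 to web2 avoiding db2:
cache1 → mq2 → lb1 → web1 → web2: 12 + 8 + 2 + 1 = 23
cache1 → auth1 → web1 → web2: 14 + 13 + 1 = 28
cache1 → mq2 → lb1 → web1 → web3 → web2: 12 + 8 + 2 + 2 + 6 = 30
Best route has total 23 ms.

23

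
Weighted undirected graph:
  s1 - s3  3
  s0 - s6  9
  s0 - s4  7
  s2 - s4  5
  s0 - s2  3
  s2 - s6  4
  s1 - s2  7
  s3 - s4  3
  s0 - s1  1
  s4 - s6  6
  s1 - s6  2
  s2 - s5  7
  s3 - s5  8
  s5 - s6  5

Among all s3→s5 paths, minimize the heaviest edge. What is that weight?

5

Checking several routes:
s3 - s4 - s2 - s6 - s5: max(3, 5, 4, 5) = 5
s3 - s1 - s0 - s2 - s6 - s5: max(3, 1, 3, 4, 5) = 5
s3 - s4 - s2 - s0 - s1 - s6 - s5: max(3, 5, 3, 1, 2, 5) = 5
Smallest bottleneck: 5.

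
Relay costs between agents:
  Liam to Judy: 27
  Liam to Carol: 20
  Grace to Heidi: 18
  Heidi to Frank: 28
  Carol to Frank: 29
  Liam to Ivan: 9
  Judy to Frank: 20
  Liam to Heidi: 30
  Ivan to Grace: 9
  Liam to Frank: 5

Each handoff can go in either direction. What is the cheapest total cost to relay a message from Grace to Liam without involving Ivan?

48

Paths from Grace to Liam avoiding Ivan:
Grace-Heidi-Liam: 18 + 30 = 48
Grace-Heidi-Frank-Carol-Liam: 18 + 28 + 29 + 20 = 95
Grace-Heidi-Frank-Liam: 18 + 28 + 5 = 51
Grace-Heidi-Frank-Judy-Liam: 18 + 28 + 20 + 27 = 93
The minimum is 48.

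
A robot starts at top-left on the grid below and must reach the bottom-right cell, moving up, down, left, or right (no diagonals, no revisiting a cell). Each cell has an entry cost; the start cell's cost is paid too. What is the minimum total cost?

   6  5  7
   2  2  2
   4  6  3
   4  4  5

Take r0c0 → r1c0 → r1c1 → r1c2 → r2c2 → r3c2 for a total of 6 + 2 + 2 + 2 + 3 + 5 = 20.

20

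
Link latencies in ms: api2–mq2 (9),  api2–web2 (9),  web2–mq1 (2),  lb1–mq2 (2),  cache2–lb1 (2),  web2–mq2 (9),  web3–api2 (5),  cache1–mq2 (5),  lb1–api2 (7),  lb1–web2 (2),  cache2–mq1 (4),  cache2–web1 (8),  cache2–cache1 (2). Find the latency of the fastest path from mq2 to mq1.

Some routes from mq2 to mq1:
mq2 - lb1 - cache2 - mq1: 2 + 2 + 4 = 8
mq2 - web2 - mq1: 9 + 2 = 11
mq2 - web2 - lb1 - cache2 - mq1: 9 + 2 + 2 + 4 = 17
mq2 - cache1 - cache2 - lb1 - web2 - mq1: 5 + 2 + 2 + 2 + 2 = 13
mq2 - cache1 - cache2 - mq1: 5 + 2 + 4 = 11
mq2 - lb1 - web2 - mq1: 2 + 2 + 2 = 6
Best route has total 6 ms.

6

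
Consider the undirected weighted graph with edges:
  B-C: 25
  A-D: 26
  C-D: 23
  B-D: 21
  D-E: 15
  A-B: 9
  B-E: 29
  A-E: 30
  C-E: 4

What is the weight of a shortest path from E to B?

Checking several routes:
E→B: 29
E→C→B: 4 + 25 = 29
E→D→B: 15 + 21 = 36
Best route has total 29.

29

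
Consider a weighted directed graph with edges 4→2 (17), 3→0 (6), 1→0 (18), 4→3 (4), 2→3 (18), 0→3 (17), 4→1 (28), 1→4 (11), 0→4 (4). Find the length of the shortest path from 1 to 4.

Routes from 1 to 4:
1→0→4: 18 + 4 = 22
1→4: 11
Shortest: 11.

11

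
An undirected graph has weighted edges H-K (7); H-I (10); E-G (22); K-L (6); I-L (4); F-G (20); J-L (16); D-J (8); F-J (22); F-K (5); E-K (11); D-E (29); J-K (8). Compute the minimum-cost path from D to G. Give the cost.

Checking several routes:
D → J → K → E → G: 8 + 8 + 11 + 22 = 49
D → J → F → G: 8 + 22 + 20 = 50
D → J → K → F → G: 8 + 8 + 5 + 20 = 41
Best route has total 41.

41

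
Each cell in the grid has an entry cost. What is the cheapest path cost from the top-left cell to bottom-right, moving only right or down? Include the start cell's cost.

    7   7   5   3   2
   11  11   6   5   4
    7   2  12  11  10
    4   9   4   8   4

Path (0,0)→(0,1)→(0,2)→(0,3)→(0,4)→(1,4)→(2,4)→(3,4): 7 + 7 + 5 + 3 + 2 + 4 + 10 + 4 = 42.

42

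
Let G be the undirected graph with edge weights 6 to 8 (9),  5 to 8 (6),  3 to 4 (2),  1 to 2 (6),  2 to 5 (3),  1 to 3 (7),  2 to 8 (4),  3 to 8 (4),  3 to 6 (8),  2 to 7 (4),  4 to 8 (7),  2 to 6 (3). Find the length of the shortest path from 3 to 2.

A few of the 3→2 routes:
3-6-2: 8 + 3 = 11
3-8-5-2: 4 + 6 + 3 = 13
3-1-2: 7 + 6 = 13
3-8-6-2: 4 + 9 + 3 = 16
3-4-8-2: 2 + 7 + 4 = 13
3-8-2: 4 + 4 = 8
The minimum is 8.

8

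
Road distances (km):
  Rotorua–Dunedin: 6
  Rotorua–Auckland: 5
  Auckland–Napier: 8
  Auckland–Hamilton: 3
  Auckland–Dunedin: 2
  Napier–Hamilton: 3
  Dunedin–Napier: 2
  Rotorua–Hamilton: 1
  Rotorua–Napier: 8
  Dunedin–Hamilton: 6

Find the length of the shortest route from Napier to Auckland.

Checking several routes:
Napier → Hamilton → Rotorua → Auckland: 3 + 1 + 5 = 9
Napier → Hamilton → Auckland: 3 + 3 = 6
Napier → Auckland: 8
Napier → Dunedin → Hamilton → Auckland: 2 + 6 + 3 = 11
Napier → Dunedin → Auckland: 2 + 2 = 4
Napier → Hamilton → Dunedin → Auckland: 3 + 6 + 2 = 11
Shortest: 4 km.

4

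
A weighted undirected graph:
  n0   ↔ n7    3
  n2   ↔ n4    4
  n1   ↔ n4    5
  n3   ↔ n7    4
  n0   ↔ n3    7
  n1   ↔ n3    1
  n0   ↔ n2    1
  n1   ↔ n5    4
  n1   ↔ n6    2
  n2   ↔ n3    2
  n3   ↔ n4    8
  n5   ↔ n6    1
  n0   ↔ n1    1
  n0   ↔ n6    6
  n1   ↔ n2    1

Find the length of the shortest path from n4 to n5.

8

Some routes from n4 to n5:
n4→n2→n1→n6→n5: 4 + 1 + 2 + 1 = 8
n4→n1→n6→n5: 5 + 2 + 1 = 8
n4→n1→n5: 5 + 4 = 9
Best route has total 8.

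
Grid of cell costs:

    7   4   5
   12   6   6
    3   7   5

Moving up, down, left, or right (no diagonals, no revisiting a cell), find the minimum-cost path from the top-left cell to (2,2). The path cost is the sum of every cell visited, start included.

27

Path (0,0) → (0,1) → (0,2) → (1,2) → (2,2): 7 + 4 + 5 + 6 + 5 = 27.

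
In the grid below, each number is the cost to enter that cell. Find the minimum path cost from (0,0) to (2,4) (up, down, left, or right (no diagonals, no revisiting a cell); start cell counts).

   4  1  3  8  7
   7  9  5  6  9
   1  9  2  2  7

24

Take [0,0] [0,1] [0,2] [1,2] [2,2] [2,3] [2,4] for a total of 4 + 1 + 3 + 5 + 2 + 2 + 7 = 24.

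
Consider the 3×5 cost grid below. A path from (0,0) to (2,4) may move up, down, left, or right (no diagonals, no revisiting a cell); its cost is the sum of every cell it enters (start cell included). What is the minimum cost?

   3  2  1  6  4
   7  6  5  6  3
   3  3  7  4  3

22

Take [0,0] [0,1] [0,2] [0,3] [0,4] [1,4] [2,4] for a total of 3 + 2 + 1 + 6 + 4 + 3 + 3 = 22.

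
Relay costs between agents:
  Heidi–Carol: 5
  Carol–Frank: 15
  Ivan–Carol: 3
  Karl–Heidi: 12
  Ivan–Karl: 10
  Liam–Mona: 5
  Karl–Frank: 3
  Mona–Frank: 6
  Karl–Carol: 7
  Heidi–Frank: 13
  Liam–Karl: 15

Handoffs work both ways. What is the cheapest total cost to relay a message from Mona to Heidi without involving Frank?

Candidate routes:
Mona → Liam → Karl → Carol → Heidi: 5 + 15 + 7 + 5 = 32
Mona → Liam → Karl → Ivan → Carol → Heidi: 5 + 15 + 10 + 3 + 5 = 38
Mona → Liam → Karl → Heidi: 5 + 15 + 12 = 32
Best route has total 32.

32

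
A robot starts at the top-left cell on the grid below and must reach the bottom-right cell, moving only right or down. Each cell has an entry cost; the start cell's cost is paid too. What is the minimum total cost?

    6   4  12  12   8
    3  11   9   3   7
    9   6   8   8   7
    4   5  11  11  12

58

Take r0c0→r1c0→r1c1→r1c2→r1c3→r1c4→r2c4→r3c4 for a total of 6 + 3 + 11 + 9 + 3 + 7 + 7 + 12 = 58.
(Top row then right column would cost 68.)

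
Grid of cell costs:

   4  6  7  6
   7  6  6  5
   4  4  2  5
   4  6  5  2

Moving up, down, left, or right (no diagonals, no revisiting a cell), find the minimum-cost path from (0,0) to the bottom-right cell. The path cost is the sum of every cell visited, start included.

28

Cheapest: (0,0) -> (1,0) -> (2,0) -> (2,1) -> (2,2) -> (2,3) -> (3,3)
  4 + 7 + 4 + 4 + 2 + 5 + 2 = 28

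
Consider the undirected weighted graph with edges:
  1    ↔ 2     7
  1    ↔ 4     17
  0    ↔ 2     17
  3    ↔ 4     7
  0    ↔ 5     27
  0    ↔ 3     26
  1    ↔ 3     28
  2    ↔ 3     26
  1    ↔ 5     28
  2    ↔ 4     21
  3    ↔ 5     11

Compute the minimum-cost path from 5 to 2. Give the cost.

35

Checking several routes:
5 - 1 - 2: 28 + 7 = 35
5 - 3 - 4 - 1 - 2: 11 + 7 + 17 + 7 = 42
5 - 3 - 4 - 2: 11 + 7 + 21 = 39
5 - 3 - 2: 11 + 26 = 37
5 - 0 - 2: 27 + 17 = 44
Shortest: 35.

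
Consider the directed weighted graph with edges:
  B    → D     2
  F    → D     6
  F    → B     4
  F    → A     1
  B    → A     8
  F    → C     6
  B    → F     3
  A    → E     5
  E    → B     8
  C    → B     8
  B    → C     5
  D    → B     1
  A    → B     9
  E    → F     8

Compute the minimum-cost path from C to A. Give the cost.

Candidate routes:
C → B → A: 8 + 8 = 16
C → B → F → A: 8 + 3 + 1 = 12
Best route has total 12.

12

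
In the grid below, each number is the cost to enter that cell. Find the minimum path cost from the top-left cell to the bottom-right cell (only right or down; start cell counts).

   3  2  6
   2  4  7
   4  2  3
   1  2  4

16

Best path: r0c0 r1c0 r2c0 r3c0 r3c1 r3c2
Cost: 3 + 2 + 4 + 1 + 2 + 4 = 16
(Top row then right column would cost 25.)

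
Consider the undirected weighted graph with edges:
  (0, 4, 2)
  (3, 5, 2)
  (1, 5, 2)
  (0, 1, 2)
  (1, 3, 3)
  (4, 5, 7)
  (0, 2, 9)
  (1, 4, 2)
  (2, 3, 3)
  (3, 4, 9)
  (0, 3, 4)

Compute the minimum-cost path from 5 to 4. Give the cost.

4

Some routes from 5 to 4:
5-1-0-4: 2 + 2 + 2 = 6
5-3-1-4: 2 + 3 + 2 = 7
5-1-4: 2 + 2 = 4
Best route has total 4.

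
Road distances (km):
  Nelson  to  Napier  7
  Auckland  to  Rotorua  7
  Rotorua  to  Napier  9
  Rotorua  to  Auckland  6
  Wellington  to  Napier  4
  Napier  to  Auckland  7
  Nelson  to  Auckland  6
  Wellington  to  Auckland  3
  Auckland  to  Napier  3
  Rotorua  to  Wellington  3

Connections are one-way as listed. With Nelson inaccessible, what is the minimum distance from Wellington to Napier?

Paths from Wellington to Napier avoiding Nelson:
Wellington-Auckland-Rotorua-Napier: 3 + 7 + 9 = 19
Wellington-Auckland-Napier: 3 + 3 = 6
Wellington-Napier: 4
Shortest: 4 km.

4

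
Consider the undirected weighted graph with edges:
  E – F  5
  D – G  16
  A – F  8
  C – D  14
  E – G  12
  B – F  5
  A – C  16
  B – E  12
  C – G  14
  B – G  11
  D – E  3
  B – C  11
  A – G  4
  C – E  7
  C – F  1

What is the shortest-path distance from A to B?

Comparing a few candidate routes:
A - F - C - B: 8 + 1 + 11 = 20
A - G - B: 4 + 11 = 15
A - F - B: 8 + 5 = 13
Shortest: 13.

13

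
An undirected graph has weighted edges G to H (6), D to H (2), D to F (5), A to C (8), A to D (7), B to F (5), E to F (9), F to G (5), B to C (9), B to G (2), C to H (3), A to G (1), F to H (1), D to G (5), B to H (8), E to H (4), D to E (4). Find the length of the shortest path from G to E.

9

A few of the G→E routes:
G-D-E: 5 + 4 = 9
G-F-H-E: 5 + 1 + 4 = 10
G-H-E: 6 + 4 = 10
Shortest: 9.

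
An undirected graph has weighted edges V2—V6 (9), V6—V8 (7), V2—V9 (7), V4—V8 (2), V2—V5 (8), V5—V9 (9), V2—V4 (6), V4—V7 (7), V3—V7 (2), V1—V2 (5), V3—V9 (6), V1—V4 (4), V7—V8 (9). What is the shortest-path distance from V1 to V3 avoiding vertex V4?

18

Routes from V1 to V3 avoiding V4:
V1-V2-V9-V3: 5 + 7 + 6 = 18
V1-V2-V6-V8-V7-V3: 5 + 9 + 7 + 9 + 2 = 32
V1-V2-V5-V9-V3: 5 + 8 + 9 + 6 = 28
The minimum is 18.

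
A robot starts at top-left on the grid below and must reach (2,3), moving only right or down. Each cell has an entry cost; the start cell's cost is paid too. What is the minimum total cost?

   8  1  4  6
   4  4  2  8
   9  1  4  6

Best path: r0c0 → r0c1 → r1c1 → r2c1 → r2c2 → r2c3
Cost: 8 + 1 + 4 + 1 + 4 + 6 = 24

24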